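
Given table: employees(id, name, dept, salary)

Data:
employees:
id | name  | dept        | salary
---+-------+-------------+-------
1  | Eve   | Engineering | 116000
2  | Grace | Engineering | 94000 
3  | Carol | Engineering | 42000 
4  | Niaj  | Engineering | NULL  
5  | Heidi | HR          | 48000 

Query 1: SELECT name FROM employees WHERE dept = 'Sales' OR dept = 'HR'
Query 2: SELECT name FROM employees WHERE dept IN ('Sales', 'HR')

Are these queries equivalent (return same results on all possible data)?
Yes, equivalent

Both queries return: [('Heidi',)]

Reason: OR vs IN are equivalent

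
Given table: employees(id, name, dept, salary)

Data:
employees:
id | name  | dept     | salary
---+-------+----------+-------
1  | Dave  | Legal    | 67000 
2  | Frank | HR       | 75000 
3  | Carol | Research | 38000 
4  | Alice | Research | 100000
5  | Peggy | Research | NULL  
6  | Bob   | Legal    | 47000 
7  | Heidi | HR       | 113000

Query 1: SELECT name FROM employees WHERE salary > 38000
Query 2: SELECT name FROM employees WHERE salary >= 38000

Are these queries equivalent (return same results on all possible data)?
No, not equivalent

Query 1 returns: [('Dave',), ('Frank',), ('Alice',), ('Bob',), ('Heidi',)]
Query 2 returns: [('Dave',), ('Frank',), ('Carol',), ('Alice',), ('Bob',), ('Heidi',)]

Reason: > vs >= gives different results when salary = 38000 exists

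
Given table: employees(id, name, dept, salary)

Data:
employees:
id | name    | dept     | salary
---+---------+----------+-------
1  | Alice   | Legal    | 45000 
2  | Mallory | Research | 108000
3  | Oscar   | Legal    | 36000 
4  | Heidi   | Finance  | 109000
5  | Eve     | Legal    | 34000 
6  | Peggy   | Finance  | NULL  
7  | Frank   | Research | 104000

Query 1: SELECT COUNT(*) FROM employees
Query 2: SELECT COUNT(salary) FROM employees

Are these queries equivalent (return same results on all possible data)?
No, not equivalent

Query 1 returns: [(7,)]
Query 2 returns: [(6,)]

Reason: COUNT(*) includes NULLs, COUNT(column) excludes them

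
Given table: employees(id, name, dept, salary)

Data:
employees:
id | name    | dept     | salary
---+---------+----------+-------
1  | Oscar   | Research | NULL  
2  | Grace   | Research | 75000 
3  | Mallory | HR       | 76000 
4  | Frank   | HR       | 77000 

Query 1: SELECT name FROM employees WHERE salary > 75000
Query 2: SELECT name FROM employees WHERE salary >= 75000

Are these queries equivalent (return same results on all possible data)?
No, not equivalent

Query 1 returns: [('Mallory',), ('Frank',)]
Query 2 returns: [('Grace',), ('Mallory',), ('Frank',)]

Reason: > vs >= gives different results when salary = 75000 exists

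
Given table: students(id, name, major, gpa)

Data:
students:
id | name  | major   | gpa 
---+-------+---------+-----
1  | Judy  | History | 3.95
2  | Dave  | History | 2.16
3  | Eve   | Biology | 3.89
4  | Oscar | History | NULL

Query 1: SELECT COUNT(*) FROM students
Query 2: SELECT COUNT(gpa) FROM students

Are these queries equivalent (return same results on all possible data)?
No, not equivalent

Query 1 returns: [(4,)]
Query 2 returns: [(3,)]

Reason: COUNT(*) includes NULLs, COUNT(column) excludes them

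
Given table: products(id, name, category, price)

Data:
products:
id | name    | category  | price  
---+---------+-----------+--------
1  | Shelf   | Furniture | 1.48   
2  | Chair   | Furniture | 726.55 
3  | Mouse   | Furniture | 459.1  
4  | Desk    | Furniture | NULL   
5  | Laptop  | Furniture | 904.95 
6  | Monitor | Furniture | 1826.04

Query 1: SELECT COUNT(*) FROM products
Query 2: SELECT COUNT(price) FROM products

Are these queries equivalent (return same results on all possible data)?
No, not equivalent

Query 1 returns: [(6,)]
Query 2 returns: [(5,)]

Reason: COUNT(*) includes NULLs, COUNT(column) excludes them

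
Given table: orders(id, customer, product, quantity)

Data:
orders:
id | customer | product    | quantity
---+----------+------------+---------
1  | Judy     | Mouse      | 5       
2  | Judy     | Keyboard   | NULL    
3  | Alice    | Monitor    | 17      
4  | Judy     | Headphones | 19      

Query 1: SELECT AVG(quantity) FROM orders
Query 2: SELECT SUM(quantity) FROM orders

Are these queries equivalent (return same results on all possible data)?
No, not equivalent

Query 1 returns: [(13.666666666666666,)]
Query 2 returns: [(41,)]

Reason: AVG vs SUM give different aggregate values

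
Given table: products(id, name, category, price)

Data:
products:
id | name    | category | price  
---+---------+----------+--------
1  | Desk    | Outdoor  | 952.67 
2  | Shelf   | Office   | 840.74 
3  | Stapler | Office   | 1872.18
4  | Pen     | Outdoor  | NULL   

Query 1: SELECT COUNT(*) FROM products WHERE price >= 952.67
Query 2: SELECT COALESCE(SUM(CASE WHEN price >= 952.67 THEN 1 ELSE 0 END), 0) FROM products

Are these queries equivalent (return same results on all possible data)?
Yes, equivalent

Both queries return: [(2,)]

Reason: COUNT with WHERE vs conditional SUM (COALESCE handles empty-table NULL)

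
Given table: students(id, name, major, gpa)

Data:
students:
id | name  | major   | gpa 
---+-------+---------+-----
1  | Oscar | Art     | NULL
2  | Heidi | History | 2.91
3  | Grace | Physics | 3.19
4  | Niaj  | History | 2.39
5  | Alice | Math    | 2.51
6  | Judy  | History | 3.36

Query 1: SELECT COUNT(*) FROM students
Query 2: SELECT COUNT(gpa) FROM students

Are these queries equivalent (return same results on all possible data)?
No, not equivalent

Query 1 returns: [(6,)]
Query 2 returns: [(5,)]

Reason: COUNT(*) includes NULLs, COUNT(column) excludes them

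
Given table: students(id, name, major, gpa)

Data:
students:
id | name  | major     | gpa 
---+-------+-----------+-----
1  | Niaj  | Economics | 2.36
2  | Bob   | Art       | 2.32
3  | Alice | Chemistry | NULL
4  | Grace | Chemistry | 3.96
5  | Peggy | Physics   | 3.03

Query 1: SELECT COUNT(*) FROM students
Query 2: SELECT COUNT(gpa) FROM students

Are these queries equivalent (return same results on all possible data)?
No, not equivalent

Query 1 returns: [(5,)]
Query 2 returns: [(4,)]

Reason: COUNT(*) includes NULLs, COUNT(column) excludes them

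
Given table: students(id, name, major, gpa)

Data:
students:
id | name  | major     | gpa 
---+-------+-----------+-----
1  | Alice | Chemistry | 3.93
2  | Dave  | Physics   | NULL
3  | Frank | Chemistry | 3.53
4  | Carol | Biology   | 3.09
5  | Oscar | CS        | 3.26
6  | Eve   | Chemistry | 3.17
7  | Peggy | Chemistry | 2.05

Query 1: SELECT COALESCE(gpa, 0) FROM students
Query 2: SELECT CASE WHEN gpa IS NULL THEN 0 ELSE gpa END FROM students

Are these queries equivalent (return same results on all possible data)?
Yes, equivalent

Both queries return: [(0,), (2.05,), (3.09,), (3.17,), (3.26,), (3.53,), (3.93,)]

Reason: COALESCE vs CASE for NULL handling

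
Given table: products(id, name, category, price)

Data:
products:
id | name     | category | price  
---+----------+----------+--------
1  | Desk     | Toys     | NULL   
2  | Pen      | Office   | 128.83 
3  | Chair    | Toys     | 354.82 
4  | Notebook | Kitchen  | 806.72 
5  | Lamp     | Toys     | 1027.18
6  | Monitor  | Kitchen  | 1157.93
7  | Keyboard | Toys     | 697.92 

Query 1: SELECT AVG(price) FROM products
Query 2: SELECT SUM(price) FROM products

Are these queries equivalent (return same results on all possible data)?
No, not equivalent

Query 1 returns: [(695.5666666666667,)]
Query 2 returns: [(4173.400000000001,)]

Reason: AVG vs SUM give different aggregate values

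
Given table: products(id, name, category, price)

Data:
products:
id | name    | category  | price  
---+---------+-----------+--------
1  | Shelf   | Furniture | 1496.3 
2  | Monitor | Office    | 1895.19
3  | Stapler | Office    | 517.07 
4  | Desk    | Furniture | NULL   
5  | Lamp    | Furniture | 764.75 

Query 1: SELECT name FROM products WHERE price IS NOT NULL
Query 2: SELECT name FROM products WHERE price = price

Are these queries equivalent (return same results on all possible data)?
Yes, equivalent

Both queries return: [('Lamp',), ('Monitor',), ('Shelf',), ('Stapler',)]

Reason: IS NOT NULL vs self-equality (both exclude NULLs)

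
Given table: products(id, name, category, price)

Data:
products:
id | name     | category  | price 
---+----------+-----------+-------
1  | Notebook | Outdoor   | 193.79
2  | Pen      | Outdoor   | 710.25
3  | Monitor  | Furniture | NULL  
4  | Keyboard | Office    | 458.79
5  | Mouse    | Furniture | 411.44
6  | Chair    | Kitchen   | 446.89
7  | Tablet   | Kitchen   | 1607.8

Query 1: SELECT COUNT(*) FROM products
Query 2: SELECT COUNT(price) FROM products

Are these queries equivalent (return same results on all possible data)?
No, not equivalent

Query 1 returns: [(7,)]
Query 2 returns: [(6,)]

Reason: COUNT(*) includes NULLs, COUNT(column) excludes them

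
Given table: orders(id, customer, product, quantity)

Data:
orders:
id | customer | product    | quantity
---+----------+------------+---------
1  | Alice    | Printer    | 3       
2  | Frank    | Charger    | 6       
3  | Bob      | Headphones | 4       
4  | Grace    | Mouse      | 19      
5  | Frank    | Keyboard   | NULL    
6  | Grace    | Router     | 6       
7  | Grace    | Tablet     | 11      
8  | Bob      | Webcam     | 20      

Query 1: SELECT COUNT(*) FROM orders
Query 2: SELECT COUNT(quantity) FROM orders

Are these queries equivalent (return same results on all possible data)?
No, not equivalent

Query 1 returns: [(8,)]
Query 2 returns: [(7,)]

Reason: COUNT(*) includes NULLs, COUNT(column) excludes them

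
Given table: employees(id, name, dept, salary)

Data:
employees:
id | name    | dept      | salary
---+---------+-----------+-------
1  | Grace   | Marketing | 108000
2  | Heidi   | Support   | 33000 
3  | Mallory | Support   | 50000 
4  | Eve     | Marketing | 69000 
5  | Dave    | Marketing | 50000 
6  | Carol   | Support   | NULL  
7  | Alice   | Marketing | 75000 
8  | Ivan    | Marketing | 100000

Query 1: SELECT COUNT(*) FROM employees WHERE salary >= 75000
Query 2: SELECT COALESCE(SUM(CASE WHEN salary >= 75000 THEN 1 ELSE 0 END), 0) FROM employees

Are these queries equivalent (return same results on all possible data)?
Yes, equivalent

Both queries return: [(3,)]

Reason: COUNT with WHERE vs conditional SUM (COALESCE handles empty-table NULL)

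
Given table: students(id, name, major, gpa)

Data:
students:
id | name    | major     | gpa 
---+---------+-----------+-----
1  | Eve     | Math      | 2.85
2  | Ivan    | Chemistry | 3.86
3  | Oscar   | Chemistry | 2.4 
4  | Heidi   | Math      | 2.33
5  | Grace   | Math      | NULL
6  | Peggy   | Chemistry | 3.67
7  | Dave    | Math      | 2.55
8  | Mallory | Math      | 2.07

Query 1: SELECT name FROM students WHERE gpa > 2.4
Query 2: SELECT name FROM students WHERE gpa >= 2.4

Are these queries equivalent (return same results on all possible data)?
No, not equivalent

Query 1 returns: [('Eve',), ('Ivan',), ('Peggy',), ('Dave',)]
Query 2 returns: [('Eve',), ('Ivan',), ('Oscar',), ('Peggy',), ('Dave',)]

Reason: > vs >= gives different results when gpa = 2.4 exists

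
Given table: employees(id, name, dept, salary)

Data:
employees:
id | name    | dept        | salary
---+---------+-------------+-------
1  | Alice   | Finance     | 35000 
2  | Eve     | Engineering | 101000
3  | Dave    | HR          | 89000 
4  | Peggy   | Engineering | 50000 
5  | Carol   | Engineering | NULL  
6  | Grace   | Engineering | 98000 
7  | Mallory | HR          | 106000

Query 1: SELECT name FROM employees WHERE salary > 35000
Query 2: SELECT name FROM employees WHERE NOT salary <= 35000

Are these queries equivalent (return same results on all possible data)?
Yes, equivalent

Both queries return: [('Dave',), ('Eve',), ('Grace',), ('Mallory',), ('Peggy',)]

Reason: Both filter salary > 35000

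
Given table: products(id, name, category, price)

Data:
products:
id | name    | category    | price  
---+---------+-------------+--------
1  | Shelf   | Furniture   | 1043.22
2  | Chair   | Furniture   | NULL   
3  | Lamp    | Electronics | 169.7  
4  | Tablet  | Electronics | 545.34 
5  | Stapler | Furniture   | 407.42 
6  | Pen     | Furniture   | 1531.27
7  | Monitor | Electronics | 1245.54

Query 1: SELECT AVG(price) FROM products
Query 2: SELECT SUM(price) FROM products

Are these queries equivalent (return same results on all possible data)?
No, not equivalent

Query 1 returns: [(823.7483333333333,)]
Query 2 returns: [(4942.49,)]

Reason: AVG vs SUM give different aggregate values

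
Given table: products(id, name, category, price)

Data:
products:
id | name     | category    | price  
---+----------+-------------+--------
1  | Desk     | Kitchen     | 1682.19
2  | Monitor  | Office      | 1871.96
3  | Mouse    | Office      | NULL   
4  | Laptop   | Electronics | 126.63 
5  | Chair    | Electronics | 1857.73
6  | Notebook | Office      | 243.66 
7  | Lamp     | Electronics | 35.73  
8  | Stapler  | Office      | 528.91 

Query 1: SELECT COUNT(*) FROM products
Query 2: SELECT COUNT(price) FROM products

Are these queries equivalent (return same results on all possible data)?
No, not equivalent

Query 1 returns: [(8,)]
Query 2 returns: [(7,)]

Reason: COUNT(*) includes NULLs, COUNT(column) excludes them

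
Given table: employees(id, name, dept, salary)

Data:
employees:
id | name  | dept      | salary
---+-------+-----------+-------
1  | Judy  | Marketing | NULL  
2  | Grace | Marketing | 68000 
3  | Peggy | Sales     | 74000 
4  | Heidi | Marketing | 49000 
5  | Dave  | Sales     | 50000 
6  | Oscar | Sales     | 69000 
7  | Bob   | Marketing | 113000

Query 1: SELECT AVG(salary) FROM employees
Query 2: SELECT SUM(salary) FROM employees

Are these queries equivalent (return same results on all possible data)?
No, not equivalent

Query 1 returns: [(70500.0,)]
Query 2 returns: [(423000,)]

Reason: AVG vs SUM give different aggregate values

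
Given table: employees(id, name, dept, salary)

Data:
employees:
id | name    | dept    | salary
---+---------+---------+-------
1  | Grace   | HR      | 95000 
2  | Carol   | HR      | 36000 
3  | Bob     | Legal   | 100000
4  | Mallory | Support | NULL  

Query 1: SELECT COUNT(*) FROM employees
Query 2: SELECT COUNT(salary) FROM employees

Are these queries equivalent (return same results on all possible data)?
No, not equivalent

Query 1 returns: [(4,)]
Query 2 returns: [(3,)]

Reason: COUNT(*) includes NULLs, COUNT(column) excludes them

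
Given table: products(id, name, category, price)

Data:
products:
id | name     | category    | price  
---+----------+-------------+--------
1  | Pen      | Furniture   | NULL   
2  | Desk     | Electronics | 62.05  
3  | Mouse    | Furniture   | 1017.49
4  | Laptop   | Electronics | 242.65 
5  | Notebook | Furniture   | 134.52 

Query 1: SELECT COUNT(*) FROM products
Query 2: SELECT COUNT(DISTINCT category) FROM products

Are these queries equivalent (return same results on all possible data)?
No, not equivalent

Query 1 returns: [(5,)]
Query 2 returns: [(2,)]

Reason: COUNT(*) counts rows, COUNT(DISTINCT category) counts unique categorys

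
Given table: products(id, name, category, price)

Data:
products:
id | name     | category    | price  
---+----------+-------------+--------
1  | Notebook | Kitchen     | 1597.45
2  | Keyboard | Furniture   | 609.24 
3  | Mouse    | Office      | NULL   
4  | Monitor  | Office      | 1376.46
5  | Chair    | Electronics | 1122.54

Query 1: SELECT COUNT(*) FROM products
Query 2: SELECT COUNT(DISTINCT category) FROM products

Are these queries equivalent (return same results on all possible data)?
No, not equivalent

Query 1 returns: [(5,)]
Query 2 returns: [(4,)]

Reason: COUNT(*) counts rows, COUNT(DISTINCT category) counts unique categorys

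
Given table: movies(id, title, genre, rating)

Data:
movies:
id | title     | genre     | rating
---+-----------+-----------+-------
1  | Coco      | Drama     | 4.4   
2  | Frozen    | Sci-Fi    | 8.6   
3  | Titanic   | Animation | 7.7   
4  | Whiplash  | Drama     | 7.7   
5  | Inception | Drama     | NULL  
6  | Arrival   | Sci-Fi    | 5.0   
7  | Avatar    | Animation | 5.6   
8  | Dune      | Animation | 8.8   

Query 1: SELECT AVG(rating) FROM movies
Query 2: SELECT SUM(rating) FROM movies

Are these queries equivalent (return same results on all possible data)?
No, not equivalent

Query 1 returns: [(6.828571428571428,)]
Query 2 returns: [(47.8,)]

Reason: AVG vs SUM give different aggregate values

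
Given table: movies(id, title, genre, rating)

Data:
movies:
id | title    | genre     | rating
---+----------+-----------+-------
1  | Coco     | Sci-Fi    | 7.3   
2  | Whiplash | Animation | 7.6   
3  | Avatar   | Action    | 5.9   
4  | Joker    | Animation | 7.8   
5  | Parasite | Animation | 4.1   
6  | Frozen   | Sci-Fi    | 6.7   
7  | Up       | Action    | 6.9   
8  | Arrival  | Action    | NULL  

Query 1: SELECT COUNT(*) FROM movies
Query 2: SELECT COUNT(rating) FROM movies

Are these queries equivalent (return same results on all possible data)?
No, not equivalent

Query 1 returns: [(8,)]
Query 2 returns: [(7,)]

Reason: COUNT(*) includes NULLs, COUNT(column) excludes them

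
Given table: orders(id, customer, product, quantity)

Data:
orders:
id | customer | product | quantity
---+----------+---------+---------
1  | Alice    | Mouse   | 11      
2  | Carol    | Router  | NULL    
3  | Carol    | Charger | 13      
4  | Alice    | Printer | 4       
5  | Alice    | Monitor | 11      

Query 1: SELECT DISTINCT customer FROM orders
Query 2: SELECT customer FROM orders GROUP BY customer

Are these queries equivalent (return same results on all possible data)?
Yes, equivalent

Both queries return: [('Alice',), ('Carol',)]

Reason: Both get unique customers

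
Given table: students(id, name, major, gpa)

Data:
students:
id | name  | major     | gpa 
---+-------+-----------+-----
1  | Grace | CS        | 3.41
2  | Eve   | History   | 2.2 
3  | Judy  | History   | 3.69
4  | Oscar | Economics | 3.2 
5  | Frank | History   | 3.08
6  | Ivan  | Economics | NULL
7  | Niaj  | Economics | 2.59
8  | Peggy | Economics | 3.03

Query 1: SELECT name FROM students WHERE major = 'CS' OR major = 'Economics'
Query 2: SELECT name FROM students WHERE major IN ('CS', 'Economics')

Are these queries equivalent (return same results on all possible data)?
Yes, equivalent

Both queries return: [('Grace',), ('Ivan',), ('Niaj',), ('Oscar',), ('Peggy',)]

Reason: OR vs IN are equivalent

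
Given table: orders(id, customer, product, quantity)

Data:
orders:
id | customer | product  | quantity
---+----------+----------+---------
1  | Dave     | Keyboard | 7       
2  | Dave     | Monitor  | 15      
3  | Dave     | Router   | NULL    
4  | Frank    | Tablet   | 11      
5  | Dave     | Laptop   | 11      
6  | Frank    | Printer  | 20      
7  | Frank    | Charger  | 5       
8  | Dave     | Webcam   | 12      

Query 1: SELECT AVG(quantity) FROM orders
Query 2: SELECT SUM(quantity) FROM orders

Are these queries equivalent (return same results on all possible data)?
No, not equivalent

Query 1 returns: [(11.571428571428571,)]
Query 2 returns: [(81,)]

Reason: AVG vs SUM give different aggregate values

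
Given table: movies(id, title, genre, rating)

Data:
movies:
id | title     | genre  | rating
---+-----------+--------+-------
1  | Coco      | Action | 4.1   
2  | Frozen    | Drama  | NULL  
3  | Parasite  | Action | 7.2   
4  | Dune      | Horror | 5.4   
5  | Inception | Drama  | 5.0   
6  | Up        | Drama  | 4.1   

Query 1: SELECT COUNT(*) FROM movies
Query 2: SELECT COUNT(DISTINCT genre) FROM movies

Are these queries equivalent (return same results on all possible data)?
No, not equivalent

Query 1 returns: [(6,)]
Query 2 returns: [(3,)]

Reason: COUNT(*) counts rows, COUNT(DISTINCT genre) counts unique genres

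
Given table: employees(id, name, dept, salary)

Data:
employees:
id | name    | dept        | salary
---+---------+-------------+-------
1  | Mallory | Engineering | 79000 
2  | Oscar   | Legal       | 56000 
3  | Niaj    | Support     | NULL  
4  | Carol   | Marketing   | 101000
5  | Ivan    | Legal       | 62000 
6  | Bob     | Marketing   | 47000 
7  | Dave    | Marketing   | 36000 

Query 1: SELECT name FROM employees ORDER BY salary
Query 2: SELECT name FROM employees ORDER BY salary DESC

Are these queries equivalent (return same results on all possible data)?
No, not equivalent

Query 1 returns: [('Niaj',), ('Dave',), ('Bob',), ('Oscar',), ('Ivan',), ('Mallory',), ('Carol',)]
Query 2 returns: [('Carol',), ('Mallory',), ('Ivan',), ('Oscar',), ('Bob',), ('Dave',), ('Niaj',)]

Reason: ASC vs DESC gives opposite ordering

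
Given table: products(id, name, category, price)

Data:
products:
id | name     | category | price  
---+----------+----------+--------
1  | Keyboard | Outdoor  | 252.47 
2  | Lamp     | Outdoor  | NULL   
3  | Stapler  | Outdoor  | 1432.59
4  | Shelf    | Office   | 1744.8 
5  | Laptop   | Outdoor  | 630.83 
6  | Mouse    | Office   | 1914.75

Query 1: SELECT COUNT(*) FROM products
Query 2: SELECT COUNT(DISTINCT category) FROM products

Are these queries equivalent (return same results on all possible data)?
No, not equivalent

Query 1 returns: [(6,)]
Query 2 returns: [(2,)]

Reason: COUNT(*) counts rows, COUNT(DISTINCT category) counts unique categorys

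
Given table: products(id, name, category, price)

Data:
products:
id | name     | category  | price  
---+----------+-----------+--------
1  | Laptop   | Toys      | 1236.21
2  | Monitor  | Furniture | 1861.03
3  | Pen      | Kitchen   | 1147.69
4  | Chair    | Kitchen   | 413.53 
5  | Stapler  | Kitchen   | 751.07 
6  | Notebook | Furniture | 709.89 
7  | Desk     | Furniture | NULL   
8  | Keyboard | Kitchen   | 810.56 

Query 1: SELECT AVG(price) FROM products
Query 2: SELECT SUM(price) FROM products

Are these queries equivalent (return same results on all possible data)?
No, not equivalent

Query 1 returns: [(989.9971428571428,)]
Query 2 returns: [(6929.98,)]

Reason: AVG vs SUM give different aggregate values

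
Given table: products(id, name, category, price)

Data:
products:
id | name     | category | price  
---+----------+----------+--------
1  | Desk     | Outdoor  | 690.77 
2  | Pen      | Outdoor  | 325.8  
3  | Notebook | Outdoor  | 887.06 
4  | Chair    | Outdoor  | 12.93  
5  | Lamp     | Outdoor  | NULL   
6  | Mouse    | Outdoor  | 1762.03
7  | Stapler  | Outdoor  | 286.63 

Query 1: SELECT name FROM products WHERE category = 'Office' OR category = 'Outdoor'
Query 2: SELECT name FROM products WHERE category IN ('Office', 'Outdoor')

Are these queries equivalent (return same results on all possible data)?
Yes, equivalent

Both queries return: [('Chair',), ('Desk',), ('Lamp',), ('Mouse',), ('Notebook',), ('Pen',), ('Stapler',)]

Reason: OR vs IN are equivalent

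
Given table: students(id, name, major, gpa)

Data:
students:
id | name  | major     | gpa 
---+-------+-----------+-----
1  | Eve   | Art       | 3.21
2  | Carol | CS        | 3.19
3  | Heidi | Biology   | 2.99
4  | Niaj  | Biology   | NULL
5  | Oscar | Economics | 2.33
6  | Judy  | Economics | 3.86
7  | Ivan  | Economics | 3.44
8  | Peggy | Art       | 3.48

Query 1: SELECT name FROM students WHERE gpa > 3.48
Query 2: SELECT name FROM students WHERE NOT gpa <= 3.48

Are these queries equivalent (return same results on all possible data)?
Yes, equivalent

Both queries return: [('Judy',)]

Reason: Both filter gpa > 3.48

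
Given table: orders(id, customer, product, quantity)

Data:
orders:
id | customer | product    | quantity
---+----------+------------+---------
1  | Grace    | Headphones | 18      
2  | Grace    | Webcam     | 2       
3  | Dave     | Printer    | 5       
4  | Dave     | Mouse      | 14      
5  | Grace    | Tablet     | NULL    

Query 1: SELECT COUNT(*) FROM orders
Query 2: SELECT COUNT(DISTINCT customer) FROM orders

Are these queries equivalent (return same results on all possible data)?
No, not equivalent

Query 1 returns: [(5,)]
Query 2 returns: [(2,)]

Reason: COUNT(*) counts rows, COUNT(DISTINCT customer) counts unique customers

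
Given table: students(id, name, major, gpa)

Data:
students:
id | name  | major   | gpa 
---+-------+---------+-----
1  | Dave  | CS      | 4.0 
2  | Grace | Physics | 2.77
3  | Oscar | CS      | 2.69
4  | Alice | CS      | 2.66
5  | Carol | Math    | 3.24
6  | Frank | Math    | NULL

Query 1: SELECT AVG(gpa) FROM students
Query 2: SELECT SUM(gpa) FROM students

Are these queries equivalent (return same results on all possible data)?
No, not equivalent

Query 1 returns: [(3.072,)]
Query 2 returns: [(15.36,)]

Reason: AVG vs SUM give different aggregate values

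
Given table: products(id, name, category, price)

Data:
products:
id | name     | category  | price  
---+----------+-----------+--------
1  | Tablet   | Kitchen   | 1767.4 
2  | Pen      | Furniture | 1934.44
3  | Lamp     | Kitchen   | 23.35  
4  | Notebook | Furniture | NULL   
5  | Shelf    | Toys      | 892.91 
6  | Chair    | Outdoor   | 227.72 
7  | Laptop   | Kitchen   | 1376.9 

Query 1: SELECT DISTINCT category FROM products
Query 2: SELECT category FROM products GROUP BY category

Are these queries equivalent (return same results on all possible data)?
Yes, equivalent

Both queries return: [('Furniture',), ('Kitchen',), ('Outdoor',), ('Toys',)]

Reason: Both get unique categorys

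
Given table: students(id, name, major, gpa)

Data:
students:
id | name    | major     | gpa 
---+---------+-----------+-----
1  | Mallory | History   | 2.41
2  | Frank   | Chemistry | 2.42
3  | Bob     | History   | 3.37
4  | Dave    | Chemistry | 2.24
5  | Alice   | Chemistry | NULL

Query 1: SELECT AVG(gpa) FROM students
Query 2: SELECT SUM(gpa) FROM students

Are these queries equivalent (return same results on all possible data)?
No, not equivalent

Query 1 returns: [(2.6100000000000003,)]
Query 2 returns: [(10.440000000000001,)]

Reason: AVG vs SUM give different aggregate values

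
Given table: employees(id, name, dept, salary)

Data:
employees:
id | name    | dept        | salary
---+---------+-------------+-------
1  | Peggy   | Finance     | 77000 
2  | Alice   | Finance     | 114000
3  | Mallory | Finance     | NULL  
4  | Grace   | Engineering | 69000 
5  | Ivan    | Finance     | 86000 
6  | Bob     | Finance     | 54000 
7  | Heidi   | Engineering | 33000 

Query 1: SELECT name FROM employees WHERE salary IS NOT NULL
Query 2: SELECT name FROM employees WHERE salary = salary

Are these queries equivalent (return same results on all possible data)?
Yes, equivalent

Both queries return: [('Alice',), ('Bob',), ('Grace',), ('Heidi',), ('Ivan',), ('Peggy',)]

Reason: IS NOT NULL vs self-equality (both exclude NULLs)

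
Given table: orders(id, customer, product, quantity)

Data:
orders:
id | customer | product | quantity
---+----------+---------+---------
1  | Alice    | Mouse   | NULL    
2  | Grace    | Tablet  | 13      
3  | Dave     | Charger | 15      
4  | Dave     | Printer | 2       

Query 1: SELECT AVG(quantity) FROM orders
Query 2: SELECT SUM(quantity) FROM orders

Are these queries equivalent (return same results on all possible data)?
No, not equivalent

Query 1 returns: [(10.0,)]
Query 2 returns: [(30,)]

Reason: AVG vs SUM give different aggregate values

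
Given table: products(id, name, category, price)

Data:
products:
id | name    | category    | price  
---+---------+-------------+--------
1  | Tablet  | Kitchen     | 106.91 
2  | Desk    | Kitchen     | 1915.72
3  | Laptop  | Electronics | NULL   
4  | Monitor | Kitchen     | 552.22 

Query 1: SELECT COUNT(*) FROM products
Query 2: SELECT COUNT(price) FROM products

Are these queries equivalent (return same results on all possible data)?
No, not equivalent

Query 1 returns: [(4,)]
Query 2 returns: [(3,)]

Reason: COUNT(*) includes NULLs, COUNT(column) excludes them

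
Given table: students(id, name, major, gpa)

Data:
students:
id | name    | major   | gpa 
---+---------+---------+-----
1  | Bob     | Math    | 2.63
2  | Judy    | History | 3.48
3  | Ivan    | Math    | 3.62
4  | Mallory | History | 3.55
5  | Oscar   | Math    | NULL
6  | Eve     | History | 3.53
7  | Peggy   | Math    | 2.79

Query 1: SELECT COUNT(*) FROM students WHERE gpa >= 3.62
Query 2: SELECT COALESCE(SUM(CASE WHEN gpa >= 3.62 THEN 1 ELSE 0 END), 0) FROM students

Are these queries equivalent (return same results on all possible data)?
Yes, equivalent

Both queries return: [(1,)]

Reason: COUNT with WHERE vs conditional SUM (COALESCE handles empty-table NULL)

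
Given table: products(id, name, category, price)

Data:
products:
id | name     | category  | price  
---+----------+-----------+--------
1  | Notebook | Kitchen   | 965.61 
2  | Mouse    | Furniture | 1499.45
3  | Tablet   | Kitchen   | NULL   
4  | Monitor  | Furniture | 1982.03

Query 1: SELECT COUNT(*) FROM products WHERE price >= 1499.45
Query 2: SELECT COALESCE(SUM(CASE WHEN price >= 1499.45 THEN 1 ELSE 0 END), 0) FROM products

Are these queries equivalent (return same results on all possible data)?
Yes, equivalent

Both queries return: [(2,)]

Reason: COUNT with WHERE vs conditional SUM (COALESCE handles empty-table NULL)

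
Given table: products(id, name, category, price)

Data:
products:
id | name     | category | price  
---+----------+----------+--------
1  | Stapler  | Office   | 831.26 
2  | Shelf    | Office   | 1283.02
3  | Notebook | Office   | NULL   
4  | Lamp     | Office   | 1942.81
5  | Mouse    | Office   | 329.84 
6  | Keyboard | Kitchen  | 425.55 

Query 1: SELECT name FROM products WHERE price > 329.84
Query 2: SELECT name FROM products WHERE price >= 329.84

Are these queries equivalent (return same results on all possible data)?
No, not equivalent

Query 1 returns: [('Stapler',), ('Shelf',), ('Lamp',), ('Keyboard',)]
Query 2 returns: [('Stapler',), ('Shelf',), ('Lamp',), ('Mouse',), ('Keyboard',)]

Reason: > vs >= gives different results when price = 329.84 exists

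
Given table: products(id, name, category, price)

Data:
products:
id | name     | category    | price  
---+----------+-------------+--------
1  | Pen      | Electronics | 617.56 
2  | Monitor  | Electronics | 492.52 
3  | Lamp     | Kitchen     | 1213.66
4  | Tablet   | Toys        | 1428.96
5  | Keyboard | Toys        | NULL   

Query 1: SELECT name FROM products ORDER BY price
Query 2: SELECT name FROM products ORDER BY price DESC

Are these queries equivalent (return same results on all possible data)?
No, not equivalent

Query 1 returns: [('Keyboard',), ('Monitor',), ('Pen',), ('Lamp',), ('Tablet',)]
Query 2 returns: [('Tablet',), ('Lamp',), ('Pen',), ('Monitor',), ('Keyboard',)]

Reason: ASC vs DESC gives opposite ordering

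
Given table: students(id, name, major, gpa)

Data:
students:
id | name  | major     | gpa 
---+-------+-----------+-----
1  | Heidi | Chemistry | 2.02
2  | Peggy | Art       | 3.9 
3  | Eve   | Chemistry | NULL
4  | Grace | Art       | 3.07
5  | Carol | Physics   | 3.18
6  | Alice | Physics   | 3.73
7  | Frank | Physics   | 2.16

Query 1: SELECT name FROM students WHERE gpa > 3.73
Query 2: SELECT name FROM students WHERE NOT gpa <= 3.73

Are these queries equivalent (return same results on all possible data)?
Yes, equivalent

Both queries return: [('Peggy',)]

Reason: Both filter gpa > 3.73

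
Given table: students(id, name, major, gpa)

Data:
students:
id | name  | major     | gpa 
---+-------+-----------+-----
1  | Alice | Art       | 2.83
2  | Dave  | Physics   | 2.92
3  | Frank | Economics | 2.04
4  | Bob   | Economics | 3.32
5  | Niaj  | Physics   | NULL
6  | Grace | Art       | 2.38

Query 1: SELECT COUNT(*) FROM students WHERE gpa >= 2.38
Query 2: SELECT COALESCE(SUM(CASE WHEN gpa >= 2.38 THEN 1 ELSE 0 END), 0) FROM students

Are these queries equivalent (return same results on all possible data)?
Yes, equivalent

Both queries return: [(4,)]

Reason: COUNT with WHERE vs conditional SUM (COALESCE handles empty-table NULL)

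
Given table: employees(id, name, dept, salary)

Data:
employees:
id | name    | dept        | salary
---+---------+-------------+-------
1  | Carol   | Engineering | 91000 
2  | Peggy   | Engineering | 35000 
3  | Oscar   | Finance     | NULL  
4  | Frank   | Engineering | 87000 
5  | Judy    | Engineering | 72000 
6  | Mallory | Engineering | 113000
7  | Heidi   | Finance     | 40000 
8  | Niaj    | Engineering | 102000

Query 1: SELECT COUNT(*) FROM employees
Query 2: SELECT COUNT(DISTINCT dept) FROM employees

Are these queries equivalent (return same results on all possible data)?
No, not equivalent

Query 1 returns: [(8,)]
Query 2 returns: [(2,)]

Reason: COUNT(*) counts rows, COUNT(DISTINCT dept) counts unique depts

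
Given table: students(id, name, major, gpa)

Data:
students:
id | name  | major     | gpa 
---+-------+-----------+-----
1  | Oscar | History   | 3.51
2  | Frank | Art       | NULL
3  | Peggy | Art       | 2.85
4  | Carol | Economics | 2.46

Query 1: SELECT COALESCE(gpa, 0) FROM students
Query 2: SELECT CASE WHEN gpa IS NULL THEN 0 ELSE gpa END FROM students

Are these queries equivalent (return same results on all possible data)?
Yes, equivalent

Both queries return: [(0,), (2.46,), (2.85,), (3.51,)]

Reason: COALESCE vs CASE for NULL handling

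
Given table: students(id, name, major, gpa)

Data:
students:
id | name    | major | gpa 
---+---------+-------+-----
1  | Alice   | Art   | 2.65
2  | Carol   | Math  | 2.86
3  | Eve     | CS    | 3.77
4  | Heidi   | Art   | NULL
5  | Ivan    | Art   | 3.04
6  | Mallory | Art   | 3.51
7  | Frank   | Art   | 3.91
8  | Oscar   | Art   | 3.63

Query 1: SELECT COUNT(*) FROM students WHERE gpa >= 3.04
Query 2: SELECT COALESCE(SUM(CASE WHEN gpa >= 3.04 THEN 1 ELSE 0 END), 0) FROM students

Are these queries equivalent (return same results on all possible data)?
Yes, equivalent

Both queries return: [(5,)]

Reason: COUNT with WHERE vs conditional SUM (COALESCE handles empty-table NULL)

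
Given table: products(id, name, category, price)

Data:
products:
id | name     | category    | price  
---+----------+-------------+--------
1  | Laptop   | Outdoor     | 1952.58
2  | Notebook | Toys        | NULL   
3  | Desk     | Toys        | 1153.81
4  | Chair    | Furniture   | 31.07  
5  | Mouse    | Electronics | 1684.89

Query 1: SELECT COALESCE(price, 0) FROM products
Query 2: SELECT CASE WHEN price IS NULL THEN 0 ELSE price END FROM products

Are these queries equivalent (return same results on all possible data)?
Yes, equivalent

Both queries return: [(0,), (31.07,), (1153.81,), (1684.89,), (1952.58,)]

Reason: COALESCE vs CASE for NULL handling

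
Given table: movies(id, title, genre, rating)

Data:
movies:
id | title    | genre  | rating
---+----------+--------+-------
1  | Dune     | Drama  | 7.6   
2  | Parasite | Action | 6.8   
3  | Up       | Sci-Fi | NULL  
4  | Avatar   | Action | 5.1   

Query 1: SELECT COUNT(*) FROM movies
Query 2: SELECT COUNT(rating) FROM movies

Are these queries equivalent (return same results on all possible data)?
No, not equivalent

Query 1 returns: [(4,)]
Query 2 returns: [(3,)]

Reason: COUNT(*) includes NULLs, COUNT(column) excludes them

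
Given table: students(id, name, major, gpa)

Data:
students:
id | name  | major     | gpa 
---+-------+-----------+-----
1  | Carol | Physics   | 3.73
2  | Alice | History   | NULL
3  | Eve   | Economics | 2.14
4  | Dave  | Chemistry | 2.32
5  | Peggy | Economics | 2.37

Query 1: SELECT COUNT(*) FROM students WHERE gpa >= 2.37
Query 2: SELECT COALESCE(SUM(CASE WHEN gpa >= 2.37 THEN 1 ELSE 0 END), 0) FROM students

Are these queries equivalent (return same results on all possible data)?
Yes, equivalent

Both queries return: [(2,)]

Reason: COUNT with WHERE vs conditional SUM (COALESCE handles empty-table NULL)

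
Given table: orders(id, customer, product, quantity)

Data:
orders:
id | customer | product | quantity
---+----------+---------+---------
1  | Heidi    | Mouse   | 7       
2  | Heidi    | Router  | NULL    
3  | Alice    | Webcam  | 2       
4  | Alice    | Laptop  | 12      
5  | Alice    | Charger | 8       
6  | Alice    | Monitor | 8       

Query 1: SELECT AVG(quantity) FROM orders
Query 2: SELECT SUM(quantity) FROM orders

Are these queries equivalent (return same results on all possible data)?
No, not equivalent

Query 1 returns: [(7.4,)]
Query 2 returns: [(37,)]

Reason: AVG vs SUM give different aggregate values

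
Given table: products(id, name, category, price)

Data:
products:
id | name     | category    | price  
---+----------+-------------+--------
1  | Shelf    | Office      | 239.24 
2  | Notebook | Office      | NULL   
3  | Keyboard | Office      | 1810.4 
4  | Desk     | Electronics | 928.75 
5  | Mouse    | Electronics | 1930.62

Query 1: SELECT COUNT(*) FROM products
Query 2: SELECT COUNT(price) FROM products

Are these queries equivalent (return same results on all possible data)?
No, not equivalent

Query 1 returns: [(5,)]
Query 2 returns: [(4,)]

Reason: COUNT(*) includes NULLs, COUNT(column) excludes them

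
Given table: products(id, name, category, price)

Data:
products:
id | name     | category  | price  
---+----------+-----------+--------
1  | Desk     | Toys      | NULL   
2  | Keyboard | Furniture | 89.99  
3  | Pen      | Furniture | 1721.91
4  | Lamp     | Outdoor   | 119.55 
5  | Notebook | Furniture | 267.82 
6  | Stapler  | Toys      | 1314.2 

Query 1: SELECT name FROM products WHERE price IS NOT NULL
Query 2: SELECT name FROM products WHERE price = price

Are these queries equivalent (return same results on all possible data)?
Yes, equivalent

Both queries return: [('Keyboard',), ('Lamp',), ('Notebook',), ('Pen',), ('Stapler',)]

Reason: IS NOT NULL vs self-equality (both exclude NULLs)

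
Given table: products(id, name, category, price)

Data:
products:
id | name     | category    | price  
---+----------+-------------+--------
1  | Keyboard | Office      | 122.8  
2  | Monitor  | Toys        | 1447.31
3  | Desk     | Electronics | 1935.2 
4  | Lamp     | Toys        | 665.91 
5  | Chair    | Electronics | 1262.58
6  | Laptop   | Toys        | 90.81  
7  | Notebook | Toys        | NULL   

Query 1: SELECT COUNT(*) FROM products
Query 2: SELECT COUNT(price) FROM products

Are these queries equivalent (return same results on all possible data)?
No, not equivalent

Query 1 returns: [(7,)]
Query 2 returns: [(6,)]

Reason: COUNT(*) includes NULLs, COUNT(column) excludes them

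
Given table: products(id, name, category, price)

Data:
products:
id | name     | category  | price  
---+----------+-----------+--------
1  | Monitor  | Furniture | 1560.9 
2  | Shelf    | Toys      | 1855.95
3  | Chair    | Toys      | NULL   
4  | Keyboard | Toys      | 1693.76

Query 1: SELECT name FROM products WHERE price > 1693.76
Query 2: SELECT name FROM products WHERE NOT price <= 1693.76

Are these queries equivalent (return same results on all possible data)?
Yes, equivalent

Both queries return: [('Shelf',)]

Reason: Both filter price > 1693.76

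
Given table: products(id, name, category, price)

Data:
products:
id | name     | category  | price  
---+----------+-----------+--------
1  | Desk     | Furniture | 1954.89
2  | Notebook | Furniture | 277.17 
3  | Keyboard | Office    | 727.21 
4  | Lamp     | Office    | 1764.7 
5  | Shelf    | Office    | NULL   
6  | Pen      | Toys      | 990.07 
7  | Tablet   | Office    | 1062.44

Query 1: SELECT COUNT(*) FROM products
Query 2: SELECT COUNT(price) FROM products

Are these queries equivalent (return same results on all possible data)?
No, not equivalent

Query 1 returns: [(7,)]
Query 2 returns: [(6,)]

Reason: COUNT(*) includes NULLs, COUNT(column) excludes them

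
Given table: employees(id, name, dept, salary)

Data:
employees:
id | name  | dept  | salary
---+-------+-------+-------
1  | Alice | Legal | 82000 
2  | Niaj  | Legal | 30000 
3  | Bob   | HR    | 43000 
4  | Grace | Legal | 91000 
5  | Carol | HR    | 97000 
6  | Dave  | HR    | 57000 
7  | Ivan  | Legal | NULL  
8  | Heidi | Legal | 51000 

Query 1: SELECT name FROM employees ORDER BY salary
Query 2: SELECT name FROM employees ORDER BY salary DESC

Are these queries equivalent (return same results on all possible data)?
No, not equivalent

Query 1 returns: [('Ivan',), ('Niaj',), ('Bob',), ('Heidi',), ('Dave',), ('Alice',), ('Grace',), ('Carol',)]
Query 2 returns: [('Carol',), ('Grace',), ('Alice',), ('Dave',), ('Heidi',), ('Bob',), ('Niaj',), ('Ivan',)]

Reason: ASC vs DESC gives opposite ordering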